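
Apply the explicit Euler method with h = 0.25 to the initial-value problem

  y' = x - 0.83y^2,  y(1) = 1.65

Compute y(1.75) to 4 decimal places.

Euler: y_{n+1} = y_n + h·f(x_n, y_n).
x=1.000000, y=1.650000: f=-1.259675 → y ← 1.650000 + 0.25·(-1.259675) = 1.335081
x=1.250000, y=1.335081: f=-0.229427 → y ← 1.335081 + 0.25·(-0.229427) = 1.277725
x=1.500000, y=1.277725: f=0.144959 → y ← 1.277725 + 0.25·0.144959 = 1.313964
y(1.75) ≈ 1.3140

1.3140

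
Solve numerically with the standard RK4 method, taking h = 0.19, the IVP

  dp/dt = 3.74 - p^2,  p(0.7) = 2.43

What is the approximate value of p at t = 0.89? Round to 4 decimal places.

2.1582

RK4: k1 = f(t_n, p_n); k2 = f(t_n + h/2, p_n + (h/2)·k1); k3 = f(t_n + h/2, p_n + (h/2)·k2); k4 = f(t_n + h, p_n + h·k3); p_{n+1} = p_n + (h/6)·(k1 + 2k2 + 2k3 + k4).
t=0.700000, p=2.430000:
  k1 = f(0.700000, 2.430000) = -2.164900
  k2 = f(0.795000, 2.224335) = -1.207664
  k3 = f(0.795000, 2.315272) = -1.620484
  k4 = f(0.890000, 2.122108) = -0.763342
  p ← 2.430000 + (0.19/6)·(k1 + 2k2 + 2k3 + k4) = 2.158156
p(0.89) ≈ 2.1582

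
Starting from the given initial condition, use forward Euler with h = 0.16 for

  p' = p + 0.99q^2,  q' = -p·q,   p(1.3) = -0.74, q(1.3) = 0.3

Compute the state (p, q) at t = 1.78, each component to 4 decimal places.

Euler on (p,q): p_{n+1} = p_n + h·p', q_{n+1} = q_n + h·q'.
1.300000: (-0.740000, 0.300000); f=(-0.650900, 0.222000) → (-0.844144, 0.335520)
1.460000: (-0.844144, 0.335520); f=(-0.732696, 0.283227) → (-0.961375, 0.380836)
1.620000: (-0.961375, 0.380836); f=(-0.817789, 0.366127) → (-1.092222, 0.439417)
(p(1.78), q(1.78)) ≈ (-1.0922, 0.4394)

-1.0922, 0.4394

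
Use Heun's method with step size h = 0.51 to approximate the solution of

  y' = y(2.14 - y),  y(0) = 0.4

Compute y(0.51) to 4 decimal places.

Heun: k1 = f(x_n, y_n); k2 = f(x_n + h, y_n + h·k1); y_{n+1} = y_n + (h/2)·(k1 + k2).
x=0.000000, y=0.400000:
  k1 = f(0.000000, 0.400000) = 0.696000
  k2 = f(0.510000, 0.754960) = 1.045650
  y ← 0.400000 + (0.51/2)·(0.696000 + 1.045650) = 0.844121
y(0.51) ≈ 0.8441

0.8441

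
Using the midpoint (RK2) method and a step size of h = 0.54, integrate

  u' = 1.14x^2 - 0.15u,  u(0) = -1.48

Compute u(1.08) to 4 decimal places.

-0.8209

Midpoint: k1 = f(x_n, u_n); k2 = f(x_n + h/2, u_n + (h/2)·k1); u_{n+1} = u_n + h·k2.
x=0.000000, u=-1.480000:
  k1 = f(0.000000, -1.480000) = 0.222000
  k2 = f(0.270000, -1.420060) = 0.296115
  u ← -1.480000 + 0.54·0.296115 = -1.320098
x=0.540000, u=-1.320098:
  k1 = f(0.540000, -1.320098) = 0.530439
  k2 = f(0.810000, -1.176879) = 0.924486
  u ← -1.320098 + 0.54·0.924486 = -0.820876
u(1.08) ≈ -0.8209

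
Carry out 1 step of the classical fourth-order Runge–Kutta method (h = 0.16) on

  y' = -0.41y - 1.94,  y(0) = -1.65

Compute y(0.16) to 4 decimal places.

RK4: k1 = f(t_n, y_n); k2 = f(t_n + h/2, y_n + (h/2)·k1); k3 = f(t_n + h/2, y_n + (h/2)·k2); k4 = f(t_n + h, y_n + h·k3); y_{n+1} = y_n + (h/6)·(k1 + 2k2 + 2k3 + k4).
t=0.000000, y=-1.650000:
  k1 = f(0.000000, -1.650000) = -1.263500
  k2 = f(0.080000, -1.751080) = -1.222057
  k3 = f(0.080000, -1.747765) = -1.223417
  k4 = f(0.160000, -1.845747) = -1.183244
  y ← -1.650000 + (0.16/6)·(k1 + 2k2 + 2k3 + k4) = -1.845672
y(0.16) ≈ -1.8457

-1.8457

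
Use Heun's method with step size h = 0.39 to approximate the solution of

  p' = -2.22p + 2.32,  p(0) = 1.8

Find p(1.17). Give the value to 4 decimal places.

Heun: k1 = f(t_n, p_n); k2 = f(t_n + h, p_n + h·k1); p_{n+1} = p_n + (h/2)·(k1 + k2).
t=0.000000, p=1.800000:
  k1 = f(0.000000, 1.800000) = -1.676000
  k2 = f(0.390000, 1.146360) = -0.224919
  p ← 1.800000 + (0.39/2)·(-1.676000 + (-0.224919)) = 1.429321
t=0.390000, p=1.429321:
  k1 = f(0.390000, 1.429321) = -0.853092
  k2 = f(0.780000, 1.096615) = -0.114485
  p ← 1.429321 + (0.39/2)·(-0.853092 + (-0.114485)) = 1.240643
t=0.780000, p=1.240643:
  k1 = f(0.780000, 1.240643) = -0.434228
  k2 = f(1.170000, 1.071294) = -0.058273
  p ← 1.240643 + (0.39/2)·(-0.434228 + (-0.058273)) = 1.144605
p(1.17) ≈ 1.1446

1.1446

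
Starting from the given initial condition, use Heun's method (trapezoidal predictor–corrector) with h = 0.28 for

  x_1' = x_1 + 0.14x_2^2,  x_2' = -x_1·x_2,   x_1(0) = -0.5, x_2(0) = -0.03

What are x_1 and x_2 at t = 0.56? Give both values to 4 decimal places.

-0.8700, -0.0433

Heun on (x_1,x_2): k1 = f(t_n, state_n); k2 = f(t_n + h, state_n + h·k1); state_{n+1} = state_n + (h/2)·(k1 + k2).
0.000000: (-0.500000, -0.030000)
  k1 = (-0.499874, -0.015000)
  predictor → (-0.639965, -0.034200)
  k2 = (-0.639801, -0.021887)
  → (-0.659554, -0.035164)
0.280000: (-0.659554, -0.035164)
  k1 = (-0.659381, -0.023193)
  predictor → (-0.844181, -0.041658)
  k2 = (-0.843938, -0.035167)
  → (-0.870019, -0.043335)
(x_1(0.56), x_2(0.56)) ≈ (-0.8700, -0.0433)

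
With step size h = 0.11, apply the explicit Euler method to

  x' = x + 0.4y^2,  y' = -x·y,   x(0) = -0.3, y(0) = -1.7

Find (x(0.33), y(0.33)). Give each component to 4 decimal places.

0.0389, -1.8142

Euler on (x,y): x_{n+1} = x_n + h·x', y_{n+1} = y_n + h·y'.
0.000000: (-0.300000, -1.700000); f=(0.856000, -0.510000) → (-0.205840, -1.756100)
0.110000: (-0.205840, -1.756100); f=(1.027715, -0.361476) → (-0.092791, -1.795862)
0.220000: (-0.092791, -1.795862); f=(1.197257, -0.166641) → (0.038907, -1.814193)
(x(0.33), y(0.33)) ≈ (0.0389, -1.8142)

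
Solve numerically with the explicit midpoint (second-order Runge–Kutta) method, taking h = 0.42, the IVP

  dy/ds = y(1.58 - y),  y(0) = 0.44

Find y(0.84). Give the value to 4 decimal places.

Midpoint: k1 = f(s_n, y_n); k2 = f(s_n + h/2, y_n + (h/2)·k1); y_{n+1} = y_n + h·k2.
s=0.000000, y=0.440000:
  k1 = f(0.000000, 0.440000) = 0.501600
  k2 = f(0.210000, 0.545336) = 0.564240
  y ← 0.440000 + 0.42·0.564240 = 0.676981
s=0.420000, y=0.676981:
  k1 = f(0.420000, 0.676981) = 0.611327
  k2 = f(0.630000, 0.805359) = 0.623864
  y ← 0.676981 + 0.42·0.623864 = 0.939004
y(0.84) ≈ 0.9390

0.9390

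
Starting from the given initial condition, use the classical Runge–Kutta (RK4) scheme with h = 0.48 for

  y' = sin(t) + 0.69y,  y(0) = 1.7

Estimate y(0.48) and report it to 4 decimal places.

2.4941

RK4: k1 = f(t_n, y_n); k2 = f(t_n + h/2, y_n + (h/2)·k1); k3 = f(t_n + h/2, y_n + (h/2)·k2); k4 = f(t_n + h, y_n + h·k3); y_{n+1} = y_n + (h/6)·(k1 + 2k2 + 2k3 + k4).
t=0.000000, y=1.700000:
  k1 = f(0.000000, 1.700000) = 1.173000
  k2 = f(0.240000, 1.981520) = 1.604951
  k3 = f(0.240000, 2.085188) = 1.676483
  k4 = f(0.480000, 2.504712) = 2.190030
  y ← 1.700000 + (0.48/6)·(k1 + 2k2 + 2k3 + k4) = 2.494072
y(0.48) ≈ 2.4941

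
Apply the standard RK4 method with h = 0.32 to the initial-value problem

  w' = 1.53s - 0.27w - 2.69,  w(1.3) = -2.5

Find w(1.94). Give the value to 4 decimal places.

RK4: k1 = f(s_n, w_n); k2 = f(s_n + h/2, w_n + (h/2)·k1); k3 = f(s_n + h/2, w_n + (h/2)·k2); k4 = f(s_n + h, w_n + h·k3); w_{n+1} = w_n + (h/6)·(k1 + 2k2 + 2k3 + k4).
s=1.300000, w=-2.500000:
  k1 = f(1.300000, -2.500000) = -0.026000
  k2 = f(1.460000, -2.504160) = 0.219923
  k3 = f(1.460000, -2.464812) = 0.209299
  k4 = f(1.620000, -2.433024) = 0.445517
  w ← -2.500000 + (0.32/6)·(k1 + 2k2 + 2k3 + k4) = -2.431842
s=1.620000, w=-2.431842:
  k1 = f(1.620000, -2.431842) = 0.445197
  k2 = f(1.780000, -2.360610) = 0.670765
  k3 = f(1.780000, -2.324520) = 0.661020
  k4 = f(1.940000, -2.220316) = 0.877685
  w ← -2.431842 + (0.32/6)·(k1 + 2k2 + 2k3 + k4) = -2.219231
w(1.94) ≈ -2.2192

-2.2192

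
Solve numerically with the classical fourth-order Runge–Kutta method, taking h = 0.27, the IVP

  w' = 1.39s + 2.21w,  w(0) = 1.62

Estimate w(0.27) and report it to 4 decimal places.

3.0032

RK4: k1 = f(s_n, w_n); k2 = f(s_n + h/2, w_n + (h/2)·k1); k3 = f(s_n + h/2, w_n + (h/2)·k2); k4 = f(s_n + h, w_n + h·k3); w_{n+1} = w_n + (h/6)·(k1 + 2k2 + 2k3 + k4).
s=0.000000, w=1.620000:
  k1 = f(0.000000, 1.620000) = 3.580200
  k2 = f(0.135000, 2.103327) = 4.836003
  k3 = f(0.135000, 2.272860) = 5.210671
  k4 = f(0.270000, 3.026881) = 7.064708
  w ← 1.620000 + (0.27/6)·(k1 + 2k2 + 2k3 + k4) = 3.003222
w(0.27) ≈ 3.0032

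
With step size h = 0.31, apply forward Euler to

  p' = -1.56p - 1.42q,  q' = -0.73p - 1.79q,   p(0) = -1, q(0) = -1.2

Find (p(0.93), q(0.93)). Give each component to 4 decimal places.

Euler on (p,q): p_{n+1} = p_n + h·p', q_{n+1} = q_n + h·q'.
0.000000: (-1.000000, -1.200000); f=(3.264000, 2.878000) → (0.011840, -0.307820)
0.310000: (0.011840, -0.307820); f=(0.418634, 0.542355) → (0.141617, -0.139690)
0.620000: (0.141617, -0.139690); f=(-0.022562, 0.146665) → (0.134622, -0.094224)
(p(0.93), q(0.93)) ≈ (0.1346, -0.0942)

0.1346, -0.0942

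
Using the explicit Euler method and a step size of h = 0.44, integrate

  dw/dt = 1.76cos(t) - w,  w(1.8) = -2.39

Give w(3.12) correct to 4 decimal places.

Euler: w_{n+1} = w_n + h·f(t_n, w_n).
t=1.800000, w=-2.390000: f=1.990124 → w ← -2.390000 + 0.44·1.990124 = -1.514345
t=2.240000, w=-1.514345: f=0.422509 → w ← -1.514345 + 0.44·0.422509 = -1.328441
t=2.680000, w=-1.328441: f=-0.247365 → w ← -1.328441 + 0.44·(-0.247365) = -1.437282
w(3.12) ≈ -1.4373

-1.4373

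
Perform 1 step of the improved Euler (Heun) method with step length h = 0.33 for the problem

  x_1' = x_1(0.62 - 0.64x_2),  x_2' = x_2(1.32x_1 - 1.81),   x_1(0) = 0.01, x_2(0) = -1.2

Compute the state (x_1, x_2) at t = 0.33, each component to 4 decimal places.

0.0145, -0.6999

Heun on (x_1,x_2): k1 = f(t_n, state_n); k2 = f(t_n + h, state_n + h·k1); state_{n+1} = state_n + (h/2)·(k1 + k2).
0.000000: (0.010000, -1.200000)
  k1 = (0.013880, 2.156160)
  predictor → (0.014580, -0.488467)
  k2 = (0.013598, 0.874725)
  → (0.014534, -0.699904)
(x_1(0.33), x_2(0.33)) ≈ (0.0145, -0.6999)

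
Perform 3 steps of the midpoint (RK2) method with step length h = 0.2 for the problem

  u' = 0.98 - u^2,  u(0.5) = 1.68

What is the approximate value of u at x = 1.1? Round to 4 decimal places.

Midpoint: k1 = f(x_n, u_n); k2 = f(x_n + h/2, u_n + (h/2)·k1); u_{n+1} = u_n + h·k2.
x=0.500000, u=1.680000:
  k1 = f(0.500000, 1.680000) = -1.842400
  k2 = f(0.600000, 1.495760) = -1.257298
  u ← 1.680000 + 0.2·(-1.257298) = 1.428540
x=0.700000, u=1.428540:
  k1 = f(0.700000, 1.428540) = -1.060728
  k2 = f(0.800000, 1.322468) = -0.768921
  u ← 1.428540 + 0.2·(-0.768921) = 1.274756
x=0.900000, u=1.274756:
  k1 = f(0.900000, 1.274756) = -0.645004
  k2 = f(1.000000, 1.210256) = -0.484719
  u ← 1.274756 + 0.2·(-0.484719) = 1.177812
u(1.1) ≈ 1.1778

1.1778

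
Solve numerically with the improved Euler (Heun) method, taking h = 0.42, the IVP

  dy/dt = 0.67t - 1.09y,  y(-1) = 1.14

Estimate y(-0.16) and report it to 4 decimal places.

Heun: k1 = f(t_n, y_n); k2 = f(t_n + h, y_n + h·k1); y_{n+1} = y_n + (h/2)·(k1 + k2).
t=-1.000000, y=1.140000:
  k1 = f(-1.000000, 1.140000) = -1.912600
  k2 = f(-0.580000, 0.336708) = -0.755612
  y ← 1.140000 + (0.42/2)·(-1.912600 + (-0.755612)) = 0.579676
t=-0.580000, y=0.579676:
  k1 = f(-0.580000, 0.579676) = -1.020446
  k2 = f(-0.160000, 0.151088) = -0.271886
  y ← 0.579676 + (0.42/2)·(-1.020446 + (-0.271886)) = 0.308286
y(-0.16) ≈ 0.3083

0.3083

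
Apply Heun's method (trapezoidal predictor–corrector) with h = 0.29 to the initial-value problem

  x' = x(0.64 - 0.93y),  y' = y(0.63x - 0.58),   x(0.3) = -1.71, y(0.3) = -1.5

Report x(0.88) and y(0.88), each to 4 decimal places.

Heun on (x,y): k1 = f(s_n, state_n); k2 = f(s_n + h, state_n + h·k1); state_{n+1} = state_n + (h/2)·(k1 + k2).
0.300000: (-1.710000, -1.500000)
  k1 = (-3.479850, 2.485950)
  predictor → (-2.719156, -0.779075)
  k2 = (-3.710396, 1.786471)
  → (-2.752586, -0.880499)
0.590000: (-2.752586, -0.880499)
  k1 = (-4.015648, 2.037588)
  predictor → (-3.917124, -0.289598)
  k2 = (-3.561944, 0.882634)
  → (-3.851337, -0.457067)
(x(0.88), y(0.88)) ≈ (-3.8513, -0.4571)

-3.8513, -0.4571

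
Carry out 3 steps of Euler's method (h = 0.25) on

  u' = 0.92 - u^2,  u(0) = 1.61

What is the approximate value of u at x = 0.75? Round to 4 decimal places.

1.0123

Euler: u_{n+1} = u_n + h·f(x_n, u_n).
x=0.000000, u=1.610000: f=-1.672100 → u ← 1.610000 + 0.25·(-1.672100) = 1.191975
x=0.250000, u=1.191975: f=-0.500804 → u ← 1.191975 + 0.25·(-0.500804) = 1.066774
x=0.500000, u=1.066774: f=-0.218007 → u ← 1.066774 + 0.25·(-0.218007) = 1.012272
u(0.75) ≈ 1.0123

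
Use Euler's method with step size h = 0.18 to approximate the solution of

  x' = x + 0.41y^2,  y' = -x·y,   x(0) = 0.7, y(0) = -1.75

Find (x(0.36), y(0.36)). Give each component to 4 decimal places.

Euler on (x,y): x_{n+1} = x_n + h·x', y_{n+1} = y_n + h·y'.
0.000000: (0.700000, -1.750000); f=(1.955625, 1.225000) → (1.052013, -1.529500)
0.180000: (1.052013, -1.529500); f=(2.011154, 1.609053) → (1.414020, -1.239870)
(x(0.36), y(0.36)) ≈ (1.4140, -1.2399)

1.4140, -1.2399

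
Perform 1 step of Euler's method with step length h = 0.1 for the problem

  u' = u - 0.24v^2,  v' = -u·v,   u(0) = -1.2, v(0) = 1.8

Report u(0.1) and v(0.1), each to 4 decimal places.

-1.3978, 2.0160

Euler on (u,v): u_{n+1} = u_n + h·u', v_{n+1} = v_n + h·v'.
0.000000: (-1.200000, 1.800000); f=(-1.977600, 2.160000) → (-1.397760, 2.016000)
(u(0.1), v(0.1)) ≈ (-1.3978, 2.0160)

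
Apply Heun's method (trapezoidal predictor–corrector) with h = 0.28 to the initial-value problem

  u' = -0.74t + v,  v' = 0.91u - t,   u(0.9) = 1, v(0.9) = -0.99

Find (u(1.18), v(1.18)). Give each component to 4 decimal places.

0.5077, -1.0855

Heun on (u,v): k1 = f(t_n, state_n); k2 = f(t_n + h, state_n + h·k1); state_{n+1} = state_n + (h/2)·(k1 + k2).
0.900000: (1.000000, -0.990000)
  k1 = (-1.656000, 0.010000)
  predictor → (0.536320, -0.987200)
  k2 = (-1.860400, -0.691949)
  → (0.507704, -1.085473)
(u(1.18), v(1.18)) ≈ (0.5077, -1.0855)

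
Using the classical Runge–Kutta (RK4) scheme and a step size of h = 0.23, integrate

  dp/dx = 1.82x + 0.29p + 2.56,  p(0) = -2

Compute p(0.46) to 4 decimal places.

-0.8242

RK4: k1 = f(x_n, p_n); k2 = f(x_n + h/2, p_n + (h/2)·k1); k3 = f(x_n + h/2, p_n + (h/2)·k2); k4 = f(x_n + h, p_n + h·k3); p_{n+1} = p_n + (h/6)·(k1 + 2k2 + 2k3 + k4).
x=0.000000, p=-2.000000:
  k1 = f(0.000000, -2.000000) = 1.980000
  k2 = f(0.115000, -1.772300) = 2.255333
  k3 = f(0.115000, -1.740637) = 2.264515
  k4 = f(0.230000, -1.479161) = 2.549643
  p ← -2.000000 + (0.23/6)·(k1 + 2k2 + 2k3 + k4) = -1.479842
x=0.230000, p=-1.479842:
  k1 = f(0.230000, -1.479842) = 2.549446
  k2 = f(0.345000, -1.186656) = 2.843770
  k3 = f(0.345000, -1.152808) = 2.853586
  k4 = f(0.460000, -0.823517) = 3.158380
  p ← -1.479842 + (0.23/6)·(k1 + 2k2 + 2k3 + k4) = -0.824245
p(0.46) ≈ -0.8242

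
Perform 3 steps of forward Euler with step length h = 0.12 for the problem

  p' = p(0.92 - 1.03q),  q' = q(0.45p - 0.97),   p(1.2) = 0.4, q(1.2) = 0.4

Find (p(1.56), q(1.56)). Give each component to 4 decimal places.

Euler on (p,q): p_{n+1} = p_n + h·p', q_{n+1} = q_n + h·q'.
1.200000: (0.400000, 0.400000); f=(0.203200, -0.316000) → (0.424384, 0.362080)
1.320000: (0.424384, 0.362080); f=(0.232162, -0.282070) → (0.452243, 0.328232)
1.440000: (0.452243, 0.328232); f=(0.263170, -0.251586) → (0.483824, 0.298041)
(p(1.56), q(1.56)) ≈ (0.4838, 0.2980)

0.4838, 0.2980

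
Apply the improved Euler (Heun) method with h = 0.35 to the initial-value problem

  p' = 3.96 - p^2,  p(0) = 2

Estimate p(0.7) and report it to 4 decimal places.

1.9933

Heun: k1 = f(x_n, p_n); k2 = f(x_n + h, p_n + h·k1); p_{n+1} = p_n + (h/2)·(k1 + k2).
x=0.000000, p=2.000000:
  k1 = f(0.000000, 2.000000) = -0.040000
  k2 = f(0.350000, 1.986000) = 0.015804
  p ← 2.000000 + (0.35/2)·(-0.040000 + 0.015804) = 1.995766
x=0.350000, p=1.995766:
  k1 = f(0.350000, 1.995766) = -0.023081
  k2 = f(0.700000, 1.987687) = 0.009099
  p ← 1.995766 + (0.35/2)·(-0.023081 + 0.009099) = 1.993319
p(0.7) ≈ 1.9933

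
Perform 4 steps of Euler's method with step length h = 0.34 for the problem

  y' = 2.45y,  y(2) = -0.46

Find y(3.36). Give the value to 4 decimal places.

-5.1929

Euler: y_{n+1} = y_n + h·f(t_n, y_n).
t=2.000000, y=-0.460000: f=-1.127000 → y ← -0.460000 + 0.34·(-1.127000) = -0.843180
t=2.340000, y=-0.843180: f=-2.065791 → y ← -0.843180 + 0.34·(-2.065791) = -1.545549
t=2.680000, y=-1.545549: f=-3.786595 → y ← -1.545549 + 0.34·(-3.786595) = -2.832991
t=3.020000, y=-2.832991: f=-6.940828 → y ← -2.832991 + 0.34·(-6.940828) = -5.192873
y(3.36) ≈ -5.1929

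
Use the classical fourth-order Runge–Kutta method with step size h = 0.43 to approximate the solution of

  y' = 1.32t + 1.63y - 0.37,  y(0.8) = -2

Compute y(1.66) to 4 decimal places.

RK4: k1 = f(t_n, y_n); k2 = f(t_n + h/2, y_n + (h/2)·k1); k3 = f(t_n + h/2, y_n + (h/2)·k2); k4 = f(t_n + h, y_n + h·k3); y_{n+1} = y_n + (h/6)·(k1 + 2k2 + 2k3 + k4).
t=0.800000, y=-2.000000:
  k1 = f(0.800000, -2.000000) = -2.574000
  k2 = f(1.015000, -2.553410) = -3.192258
  k3 = f(1.015000, -2.686336) = -3.408927
  k4 = f(1.230000, -3.465839) = -4.395717
  y ← -2.000000 + (0.43/6)·(k1 + 2k2 + 2k3 + k4) = -3.445666
t=1.230000, y=-3.445666:
  k1 = f(1.230000, -3.445666) = -4.362836
  k2 = f(1.445000, -4.383676) = -5.607992
  k3 = f(1.445000, -4.651385) = -6.044357
  k4 = f(1.660000, -6.044740) = -8.031726
  y ← -3.445666 + (0.43/6)·(k1 + 2k2 + 2k3 + k4) = -6.004113
y(1.66) ≈ -6.0041

-6.0041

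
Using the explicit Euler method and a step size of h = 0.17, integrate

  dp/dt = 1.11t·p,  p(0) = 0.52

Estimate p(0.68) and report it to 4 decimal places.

0.6261

Euler: p_{n+1} = p_n + h·f(t_n, p_n).
t=0.000000, p=0.520000: f=0.000000 → p ← 0.520000 + 0.17·0.000000 = 0.520000
t=0.170000, p=0.520000: f=0.098124 → p ← 0.520000 + 0.17·0.098124 = 0.536681
t=0.340000, p=0.536681: f=0.202543 → p ← 0.536681 + 0.17·0.202543 = 0.571113
t=0.510000, p=0.571113: f=0.323307 → p ← 0.571113 + 0.17·0.323307 = 0.626076
p(0.68) ≈ 0.6261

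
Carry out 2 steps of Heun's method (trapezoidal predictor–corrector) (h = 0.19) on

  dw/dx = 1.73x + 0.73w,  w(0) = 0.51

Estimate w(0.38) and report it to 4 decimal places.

0.8064

Heun: k1 = f(x_n, w_n); k2 = f(x_n + h, w_n + h·k1); w_{n+1} = w_n + (h/2)·(k1 + k2).
x=0.000000, w=0.510000:
  k1 = f(0.000000, 0.510000) = 0.372300
  k2 = f(0.190000, 0.580737) = 0.752638
  w ← 0.510000 + (0.19/2)·(0.372300 + 0.752638) = 0.616869
x=0.190000, w=0.616869:
  k1 = f(0.190000, 0.616869) = 0.779014
  k2 = f(0.380000, 0.764882) = 1.215764
  w ← 0.616869 + (0.19/2)·(0.779014 + 1.215764) = 0.806373
w(0.38) ≈ 0.8064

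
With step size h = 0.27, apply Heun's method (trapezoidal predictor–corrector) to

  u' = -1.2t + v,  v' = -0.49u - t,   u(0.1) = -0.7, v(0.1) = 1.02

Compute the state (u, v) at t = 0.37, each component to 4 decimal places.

Heun on (u,v): k1 = f(t_n, state_n); k2 = f(t_n + h, state_n + h·k1); state_{n+1} = state_n + (h/2)·(k1 + k2).
0.100000: (-0.700000, 1.020000)
  k1 = (0.900000, 0.243000)
  predictor → (-0.457000, 1.085610)
  k2 = (0.641610, -0.146070)
  → (-0.491883, 1.033086)
(u(0.37), v(0.37)) ≈ (-0.4919, 1.0331)

-0.4919, 1.0331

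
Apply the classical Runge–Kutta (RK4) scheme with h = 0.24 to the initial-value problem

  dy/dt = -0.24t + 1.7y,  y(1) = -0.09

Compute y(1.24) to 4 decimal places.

RK4: k1 = f(t_n, y_n); k2 = f(t_n + h/2, y_n + (h/2)·k1); k3 = f(t_n + h/2, y_n + (h/2)·k2); k4 = f(t_n + h, y_n + h·k3); y_{n+1} = y_n + (h/6)·(k1 + 2k2 + 2k3 + k4).
t=1.000000, y=-0.090000:
  k1 = f(1.000000, -0.090000) = -0.393000
  k2 = f(1.120000, -0.137160) = -0.501972
  k3 = f(1.120000, -0.150237) = -0.524202
  k4 = f(1.240000, -0.215809) = -0.664475
  y ← -0.090000 + (0.24/6)·(k1 + 2k2 + 2k3 + k4) = -0.214393
y(1.24) ≈ -0.2144

-0.2144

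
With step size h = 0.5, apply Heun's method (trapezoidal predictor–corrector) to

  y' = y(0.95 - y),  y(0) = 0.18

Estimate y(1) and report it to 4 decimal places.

Heun: k1 = f(t_n, y_n); k2 = f(t_n + h, y_n + h·k1); y_{n+1} = y_n + (h/2)·(k1 + k2).
t=0.000000, y=0.180000:
  k1 = f(0.000000, 0.180000) = 0.138600
  k2 = f(0.500000, 0.249300) = 0.174685
  y ← 0.180000 + (0.5/2)·(0.138600 + 0.174685) = 0.258321
t=0.500000, y=0.258321:
  k1 = f(0.500000, 0.258321) = 0.178675
  k2 = f(1.000000, 0.347659) = 0.209409
  y ← 0.258321 + (0.5/2)·(0.178675 + 0.209409) = 0.355342
y(1) ≈ 0.3553

0.3553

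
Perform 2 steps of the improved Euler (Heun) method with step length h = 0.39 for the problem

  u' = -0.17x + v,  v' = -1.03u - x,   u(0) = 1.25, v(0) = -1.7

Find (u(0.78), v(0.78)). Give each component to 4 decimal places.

-0.4661, -2.3912

Heun on (u,v): k1 = f(x_n, state_n); k2 = f(x_n + h, state_n + h·k1); state_{n+1} = state_n + (h/2)·(k1 + k2).
0.000000: (1.250000, -1.700000)
  k1 = (-1.700000, -1.287500)
  predictor → (0.587000, -2.202125)
  k2 = (-2.268425, -0.994610)
  → (0.476157, -2.145011)
0.390000: (0.476157, -2.145011)
  k1 = (-2.211311, -0.880442)
  predictor → (-0.386254, -2.488384)
  k2 = (-2.620984, -0.382158)
  → (-0.466140, -2.391218)
(u(0.78), v(0.78)) ≈ (-0.4661, -2.3912)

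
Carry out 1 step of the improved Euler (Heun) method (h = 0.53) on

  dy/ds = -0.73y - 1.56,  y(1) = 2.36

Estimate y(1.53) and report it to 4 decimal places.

Heun: k1 = f(s_n, y_n); k2 = f(s_n + h, y_n + h·k1); y_{n+1} = y_n + (h/2)·(k1 + k2).
s=1.000000, y=2.360000:
  k1 = f(1.000000, 2.360000) = -3.282800
  k2 = f(1.530000, 0.620116) = -2.012685
  y ← 2.360000 + (0.53/2)·(-3.282800 + (-2.012685)) = 0.956697
y(1.53) ≈ 0.9567

0.9567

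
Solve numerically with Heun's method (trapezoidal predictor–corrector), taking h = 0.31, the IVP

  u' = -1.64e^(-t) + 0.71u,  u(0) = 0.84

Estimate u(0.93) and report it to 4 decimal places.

0.1291

Heun: k1 = f(t_n, u_n); k2 = f(t_n + h, u_n + h·k1); u_{n+1} = u_n + (h/2)·(k1 + k2).
t=0.000000, u=0.840000:
  k1 = f(0.000000, 0.840000) = -1.043600
  k2 = f(0.310000, 0.516484) = -0.836149
  u ← 0.840000 + (0.31/2)·(-1.043600 + (-0.836149)) = 0.548639
t=0.310000, u=0.548639:
  k1 = f(0.310000, 0.548639) = -0.813319
  k2 = f(0.620000, 0.296510) = -0.671707
  u ← 0.548639 + (0.31/2)·(-0.813319 + (-0.671707)) = 0.318460
t=0.620000, u=0.318460:
  k1 = f(0.620000, 0.318460) = -0.656122
  k2 = f(0.930000, 0.115062) = -0.565374
  u ← 0.318460 + (0.31/2)·(-0.656122 + (-0.565374)) = 0.129128
u(0.93) ≈ 0.1291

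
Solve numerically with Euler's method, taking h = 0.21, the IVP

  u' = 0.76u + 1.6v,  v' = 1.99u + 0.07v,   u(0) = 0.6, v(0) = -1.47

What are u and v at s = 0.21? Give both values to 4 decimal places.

Euler on (u,v): u_{n+1} = u_n + h·u', v_{n+1} = v_n + h·v'.
0.000000: (0.600000, -1.470000); f=(-1.896000, 1.091100) → (0.201840, -1.240869)
(u(0.21), v(0.21)) ≈ (0.2018, -1.2409)

0.2018, -1.2409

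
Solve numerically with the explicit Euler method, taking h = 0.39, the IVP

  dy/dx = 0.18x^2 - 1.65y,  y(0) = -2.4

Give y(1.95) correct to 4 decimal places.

Euler: y_{n+1} = y_n + h·f(x_n, y_n).
x=0.000000, y=-2.400000: f=3.960000 → y ← -2.400000 + 0.39·3.960000 = -0.855600
x=0.390000, y=-0.855600: f=1.439118 → y ← -0.855600 + 0.39·1.439118 = -0.294344
x=0.780000, y=-0.294344: f=0.595180 → y ← -0.294344 + 0.39·0.595180 = -0.062224
x=1.170000, y=-0.062224: f=0.349072 → y ← -0.062224 + 0.39·0.349072 = 0.073914
x=1.560000, y=0.073914: f=0.316090 → y ← 0.073914 + 0.39·0.316090 = 0.197189
y(1.95) ≈ 0.1972

0.1972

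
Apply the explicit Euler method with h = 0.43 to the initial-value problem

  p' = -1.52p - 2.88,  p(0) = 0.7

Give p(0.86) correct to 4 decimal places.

Euler: p_{n+1} = p_n + h·f(s_n, p_n).
s=0.000000, p=0.700000: f=-3.944000 → p ← 0.700000 + 0.43·(-3.944000) = -0.995920
s=0.430000, p=-0.995920: f=-1.366202 → p ← -0.995920 + 0.43·(-1.366202) = -1.583387
p(0.86) ≈ -1.5834

-1.5834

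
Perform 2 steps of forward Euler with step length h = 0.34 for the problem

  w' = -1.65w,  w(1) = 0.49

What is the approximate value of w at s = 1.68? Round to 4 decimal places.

Euler: w_{n+1} = w_n + h·f(s_n, w_n).
s=1.000000, w=0.490000: f=-0.808500 → w ← 0.490000 + 0.34·(-0.808500) = 0.215110
s=1.340000, w=0.215110: f=-0.354931 → w ← 0.215110 + 0.34·(-0.354931) = 0.094433
w(1.68) ≈ 0.0944

0.0944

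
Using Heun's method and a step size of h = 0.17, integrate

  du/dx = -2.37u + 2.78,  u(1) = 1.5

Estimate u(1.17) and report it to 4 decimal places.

1.3948

Heun: k1 = f(x_n, u_n); k2 = f(x_n + h, u_n + h·k1); u_{n+1} = u_n + (h/2)·(k1 + k2).
x=1.000000, u=1.500000:
  k1 = f(1.000000, 1.500000) = -0.775000
  k2 = f(1.170000, 1.368250) = -0.462753
  u ← 1.500000 + (0.17/2)·(-0.775000 + (-0.462753)) = 1.394791
u(1.17) ≈ 1.3948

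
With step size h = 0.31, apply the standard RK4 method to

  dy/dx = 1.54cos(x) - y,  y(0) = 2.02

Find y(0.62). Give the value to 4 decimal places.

1.7465

RK4: k1 = f(x_n, y_n); k2 = f(x_n + h/2, y_n + (h/2)·k1); k3 = f(x_n + h/2, y_n + (h/2)·k2); k4 = f(x_n + h, y_n + h·k3); y_{n+1} = y_n + (h/6)·(k1 + 2k2 + 2k3 + k4).
x=0.000000, y=2.020000:
  k1 = f(0.000000, 2.020000) = -0.480000
  k2 = f(0.155000, 1.945600) = -0.424062
  k3 = f(0.155000, 1.954270) = -0.432733
  k4 = f(0.310000, 1.885853) = -0.419259
  y ← 2.020000 + (0.31/6)·(k1 + 2k2 + 2k3 + k4) = 1.885003
x=0.310000, y=1.885003:
  k1 = f(0.310000, 1.885003) = -0.418409
  k2 = f(0.465000, 1.820149) = -0.443664
  k3 = f(0.465000, 1.816235) = -0.439750
  k4 = f(0.620000, 1.748680) = -0.495308
  y ← 1.885003 + (0.31/6)·(k1 + 2k2 + 2k3 + k4) = 1.746508
y(0.62) ≈ 1.7465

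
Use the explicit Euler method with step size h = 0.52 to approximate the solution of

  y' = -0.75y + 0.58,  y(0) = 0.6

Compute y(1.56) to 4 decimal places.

0.7340

Euler: y_{n+1} = y_n + h·f(x_n, y_n).
x=0.000000, y=0.600000: f=0.130000 → y ← 0.600000 + 0.52·0.130000 = 0.667600
x=0.520000, y=0.667600: f=0.079300 → y ← 0.667600 + 0.52·0.079300 = 0.708836
x=1.040000, y=0.708836: f=0.048373 → y ← 0.708836 + 0.52·0.048373 = 0.733990
y(1.56) ≈ 0.7340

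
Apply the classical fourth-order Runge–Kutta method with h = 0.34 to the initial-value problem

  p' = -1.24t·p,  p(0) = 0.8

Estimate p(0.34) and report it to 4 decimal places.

RK4: k1 = f(t_n, p_n); k2 = f(t_n + h/2, p_n + (h/2)·k1); k3 = f(t_n + h/2, p_n + (h/2)·k2); k4 = f(t_n + h, p_n + h·k3); p_{n+1} = p_n + (h/6)·(k1 + 2k2 + 2k3 + k4).
t=0.000000, p=0.800000:
  k1 = f(0.000000, 0.800000) = 0.000000
  k2 = f(0.170000, 0.800000) = -0.168640
  k3 = f(0.170000, 0.771331) = -0.162597
  k4 = f(0.340000, 0.744717) = -0.313973
  p ← 0.800000 + (0.34/6)·(k1 + 2k2 + 2k3 + k4) = 0.744668
p(0.34) ≈ 0.7447

0.7447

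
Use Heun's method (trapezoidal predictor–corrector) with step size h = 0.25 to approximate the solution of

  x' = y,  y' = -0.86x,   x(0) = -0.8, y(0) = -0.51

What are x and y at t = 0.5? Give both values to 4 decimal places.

Heun on (x,y): k1 = f(t_n, state_n); k2 = f(t_n + h, state_n + h·k1); state_{n+1} = state_n + (h/2)·(k1 + k2).
0.000000: (-0.800000, -0.510000)
  k1 = (-0.510000, 0.688000)
  predictor → (-0.927500, -0.338000)
  k2 = (-0.338000, 0.797650)
  → (-0.906000, -0.324294)
0.250000: (-0.906000, -0.324294)
  k1 = (-0.324294, 0.779160)
  predictor → (-0.987073, -0.129504)
  k2 = (-0.129504, 0.848883)
  → (-0.962725, -0.120788)
(x(0.5), y(0.5)) ≈ (-0.9627, -0.1208)

-0.9627, -0.1208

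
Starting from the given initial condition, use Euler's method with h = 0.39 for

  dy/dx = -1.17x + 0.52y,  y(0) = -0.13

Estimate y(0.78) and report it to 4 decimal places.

Euler: y_{n+1} = y_n + h·f(x_n, y_n).
x=0.000000, y=-0.130000: f=-0.067600 → y ← -0.130000 + 0.39·(-0.067600) = -0.156364
x=0.390000, y=-0.156364: f=-0.537609 → y ← -0.156364 + 0.39·(-0.537609) = -0.366032
y(0.78) ≈ -0.3660

-0.3660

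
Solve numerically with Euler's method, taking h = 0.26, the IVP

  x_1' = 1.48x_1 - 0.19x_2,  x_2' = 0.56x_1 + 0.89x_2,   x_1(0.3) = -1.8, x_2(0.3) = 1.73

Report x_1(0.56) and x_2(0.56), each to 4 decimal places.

-2.5781, 1.8682

Euler on (x_1,x_2): x_1_{n+1} = x_1_n + h·x_1', x_2_{n+1} = x_2_n + h·x_2'.
0.300000: (-1.800000, 1.730000); f=(-2.992700, 0.531700) → (-2.578102, 1.868242)
(x_1(0.56), x_2(0.56)) ≈ (-2.5781, 1.8682)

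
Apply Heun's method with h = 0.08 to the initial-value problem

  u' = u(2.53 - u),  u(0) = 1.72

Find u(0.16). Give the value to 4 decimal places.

Heun: k1 = f(t_n, u_n); k2 = f(t_n + h, u_n + h·k1); u_{n+1} = u_n + (h/2)·(k1 + k2).
t=0.000000, u=1.720000:
  k1 = f(0.000000, 1.720000) = 1.393200
  k2 = f(0.080000, 1.831456) = 1.279353
  u ← 1.720000 + (0.08/2)·(1.393200 + 1.279353) = 1.826902
t=0.080000, u=1.826902:
  k1 = f(0.080000, 1.826902) = 1.284491
  k2 = f(0.160000, 1.929661) = 1.158450
  u ← 1.826902 + (0.08/2)·(1.284491 + 1.158450) = 1.924620
u(0.16) ≈ 1.9246

1.9246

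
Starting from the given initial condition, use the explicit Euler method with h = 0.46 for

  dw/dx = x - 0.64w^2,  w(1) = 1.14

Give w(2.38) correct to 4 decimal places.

Euler: w_{n+1} = w_n + h·f(x_n, w_n).
x=1.000000, w=1.140000: f=0.168256 → w ← 1.140000 + 0.46·0.168256 = 1.217398
x=1.460000, w=1.217398: f=0.511483 → w ← 1.217398 + 0.46·0.511483 = 1.452680
x=1.920000, w=1.452680: f=0.569421 → w ← 1.452680 + 0.46·0.569421 = 1.714614
w(2.38) ≈ 1.7146

1.7146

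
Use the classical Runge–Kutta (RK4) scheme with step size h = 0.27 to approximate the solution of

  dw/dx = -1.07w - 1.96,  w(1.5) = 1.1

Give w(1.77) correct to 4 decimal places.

RK4: k1 = f(x_n, w_n); k2 = f(x_n + h/2, w_n + (h/2)·k1); k3 = f(x_n + h/2, w_n + (h/2)·k2); k4 = f(x_n + h, w_n + h·k3); w_{n+1} = w_n + (h/6)·(k1 + 2k2 + 2k3 + k4).
x=1.500000, w=1.100000:
  k1 = f(1.500000, 1.100000) = -3.137000
  k2 = f(1.635000, 0.676505) = -2.683860
  k3 = f(1.635000, 0.737679) = -2.749316
  k4 = f(1.770000, 0.357685) = -2.342723
  w ← 1.100000 + (0.27/6)·(k1 + 2k2 + 2k3 + k4) = 0.364427
w(1.77) ≈ 0.3644

0.3644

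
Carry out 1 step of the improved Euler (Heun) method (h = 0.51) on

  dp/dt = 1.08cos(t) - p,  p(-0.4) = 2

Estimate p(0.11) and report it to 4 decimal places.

Heun: k1 = f(t_n, p_n); k2 = f(t_n + h, p_n + h·k1); p_{n+1} = p_n + (h/2)·(k1 + k2).
t=-0.400000, p=2.000000:
  k1 = f(-0.400000, 2.000000) = -1.005254
  k2 = f(0.110000, 1.487320) = -0.413848
  p ← 2.000000 + (0.51/2)·(-1.005254 + (-0.413848)) = 1.638129
p(0.11) ≈ 1.6381

1.6381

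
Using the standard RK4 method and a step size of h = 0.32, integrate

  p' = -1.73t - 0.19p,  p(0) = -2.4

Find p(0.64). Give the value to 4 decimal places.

-2.4656

RK4: k1 = f(t_n, p_n); k2 = f(t_n + h/2, p_n + (h/2)·k1); k3 = f(t_n + h/2, p_n + (h/2)·k2); k4 = f(t_n + h, p_n + h·k3); p_{n+1} = p_n + (h/6)·(k1 + 2k2 + 2k3 + k4).
t=0.000000, p=-2.400000:
  k1 = f(0.000000, -2.400000) = 0.456000
  k2 = f(0.160000, -2.327040) = 0.165338
  k3 = f(0.160000, -2.373546) = 0.174174
  k4 = f(0.320000, -2.344264) = -0.108190
  p ← -2.400000 + (0.32/6)·(k1 + 2k2 + 2k3 + k4) = -2.345236
t=0.320000, p=-2.345236:
  k1 = f(0.320000, -2.345236) = -0.108005
  k2 = f(0.480000, -2.362516) = -0.381522
  k3 = f(0.480000, -2.406279) = -0.373207
  k4 = f(0.640000, -2.464662) = -0.638914
  p ← -2.345236 + (0.32/6)·(k1 + 2k2 + 2k3 + k4) = -2.465576
p(0.64) ≈ -2.4656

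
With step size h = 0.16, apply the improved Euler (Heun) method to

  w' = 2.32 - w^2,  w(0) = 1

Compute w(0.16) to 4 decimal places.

Heun: k1 = f(x_n, w_n); k2 = f(x_n + h, w_n + h·k1); w_{n+1} = w_n + (h/2)·(k1 + k2).
x=0.000000, w=1.000000:
  k1 = f(0.000000, 1.000000) = 1.320000
  k2 = f(0.160000, 1.211200) = 0.852995
  w ← 1.000000 + (0.16/2)·(1.320000 + 0.852995) = 1.173840
w(0.16) ≈ 1.1738

1.1738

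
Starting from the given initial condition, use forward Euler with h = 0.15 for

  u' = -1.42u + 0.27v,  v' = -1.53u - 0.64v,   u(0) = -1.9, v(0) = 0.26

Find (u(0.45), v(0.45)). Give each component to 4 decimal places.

-0.8599, 1.1184

Euler on (u,v): u_{n+1} = u_n + h·u', v_{n+1} = v_n + h·v'.
0.000000: (-1.900000, 0.260000); f=(2.768200, 2.740600) → (-1.484770, 0.671090)
0.150000: (-1.484770, 0.671090); f=(2.289568, 1.842201) → (-1.141335, 0.947420)
0.300000: (-1.141335, 0.947420); f=(1.876499, 1.139893) → (-0.859860, 1.118404)
(u(0.45), v(0.45)) ≈ (-0.8599, 1.1184)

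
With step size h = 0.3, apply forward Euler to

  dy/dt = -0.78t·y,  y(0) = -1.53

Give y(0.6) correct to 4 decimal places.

-1.4226

Euler: y_{n+1} = y_n + h·f(t_n, y_n).
t=0.000000, y=-1.530000: f=0.000000 → y ← -1.530000 + 0.3·0.000000 = -1.530000
t=0.300000, y=-1.530000: f=0.358020 → y ← -1.530000 + 0.3·0.358020 = -1.422594
y(0.6) ≈ -1.4226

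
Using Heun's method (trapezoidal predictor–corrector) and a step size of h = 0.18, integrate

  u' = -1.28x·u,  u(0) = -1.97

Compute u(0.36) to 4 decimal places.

Heun: k1 = f(x_n, u_n); k2 = f(x_n + h, u_n + h·k1); u_{n+1} = u_n + (h/2)·(k1 + k2).
x=0.000000, u=-1.970000:
  k1 = f(0.000000, -1.970000) = 0.000000
  k2 = f(0.180000, -1.970000) = 0.453888
  u ← -1.970000 + (0.18/2)·(0.000000 + 0.453888) = -1.929150
x=0.180000, u=-1.929150:
  k1 = f(0.180000, -1.929150) = 0.444476
  k2 = f(0.360000, -1.849144) = 0.852086
  u ← -1.929150 + (0.18/2)·(0.444476 + 0.852086) = -1.812460
u(0.36) ≈ -1.8125

-1.8125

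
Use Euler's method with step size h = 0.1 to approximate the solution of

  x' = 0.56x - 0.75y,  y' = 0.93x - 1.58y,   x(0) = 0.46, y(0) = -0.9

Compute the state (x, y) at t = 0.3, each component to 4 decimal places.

Euler on (x,y): x_{n+1} = x_n + h·x', y_{n+1} = y_n + h·y'.
0.000000: (0.460000, -0.900000); f=(0.932600, 1.849800) → (0.553260, -0.715020)
0.100000: (0.553260, -0.715020); f=(0.846091, 1.644263) → (0.637869, -0.550594)
0.200000: (0.637869, -0.550594); f=(0.770152, 1.463156) → (0.714884, -0.404278)
(x(0.3), y(0.3)) ≈ (0.7149, -0.4043)

0.7149, -0.4043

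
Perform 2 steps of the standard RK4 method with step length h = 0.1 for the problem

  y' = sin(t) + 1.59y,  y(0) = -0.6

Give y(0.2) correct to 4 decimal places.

-0.8024

RK4: k1 = f(t_n, y_n); k2 = f(t_n + h/2, y_n + (h/2)·k1); k3 = f(t_n + h/2, y_n + (h/2)·k2); k4 = f(t_n + h, y_n + h·k3); y_{n+1} = y_n + (h/6)·(k1 + 2k2 + 2k3 + k4).
t=0.000000, y=-0.600000:
  k1 = f(0.000000, -0.600000) = -0.954000
  k2 = f(0.050000, -0.647700) = -0.979864
  k3 = f(0.050000, -0.648993) = -0.981920
  k4 = f(0.100000, -0.698192) = -1.010292
  y ← -0.600000 + (0.1/6)·(k1 + 2k2 + 2k3 + k4) = -0.698131
t=0.100000, y=-0.698131:
  k1 = f(0.100000, -0.698131) = -1.010195
  k2 = f(0.150000, -0.748641) = -1.040901
  k3 = f(0.150000, -0.750176) = -1.043342
  k4 = f(0.200000, -0.802465) = -1.077250
  y ← -0.698131 + (0.1/6)·(k1 + 2k2 + 2k3 + k4) = -0.802396
y(0.2) ≈ -0.8024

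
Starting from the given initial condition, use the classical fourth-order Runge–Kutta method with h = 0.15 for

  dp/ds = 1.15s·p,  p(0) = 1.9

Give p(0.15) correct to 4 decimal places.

1.9247

RK4: k1 = f(s_n, p_n); k2 = f(s_n + h/2, p_n + (h/2)·k1); k3 = f(s_n + h/2, p_n + (h/2)·k2); k4 = f(s_n + h, p_n + h·k3); p_{n+1} = p_n + (h/6)·(k1 + 2k2 + 2k3 + k4).
s=0.000000, p=1.900000:
  k1 = f(0.000000, 1.900000) = 0.000000
  k2 = f(0.075000, 1.900000) = 0.163875
  k3 = f(0.075000, 1.912291) = 0.164935
  k4 = f(0.150000, 1.924740) = 0.332018
  p ← 1.900000 + (0.15/6)·(k1 + 2k2 + 2k3 + k4) = 1.924741
p(0.15) ≈ 1.9247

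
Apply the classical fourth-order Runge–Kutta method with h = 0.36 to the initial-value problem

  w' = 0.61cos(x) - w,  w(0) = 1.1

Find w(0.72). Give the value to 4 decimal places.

0.8174

RK4: k1 = f(x_n, w_n); k2 = f(x_n + h/2, w_n + (h/2)·k1); k3 = f(x_n + h/2, w_n + (h/2)·k2); k4 = f(x_n + h, w_n + h·k3); w_{n+1} = w_n + (h/6)·(k1 + 2k2 + 2k3 + k4).
x=0.000000, w=1.100000:
  k1 = f(0.000000, 1.100000) = -0.490000
  k2 = f(0.180000, 1.011800) = -0.411655
  k3 = f(0.180000, 1.025902) = -0.425757
  k4 = f(0.360000, 0.946727) = -0.375830
  w ← 1.100000 + (0.36/6)·(k1 + 2k2 + 2k3 + k4) = 0.947561
x=0.360000, w=0.947561:
  k1 = f(0.360000, 0.947561) = -0.376664
  k2 = f(0.540000, 0.879761) = -0.356559
  k3 = f(0.540000, 0.883380) = -0.360178
  k4 = f(0.720000, 0.817897) = -0.359295
  w ← 0.947561 + (0.36/6)·(k1 + 2k2 + 2k3 + k4) = 0.817395
w(0.72) ≈ 0.8174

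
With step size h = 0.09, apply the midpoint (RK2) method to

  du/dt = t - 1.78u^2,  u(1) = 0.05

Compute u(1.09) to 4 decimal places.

0.1426

Midpoint: k1 = f(t_n, u_n); k2 = f(t_n + h/2, u_n + (h/2)·k1); u_{n+1} = u_n + h·k2.
t=1.000000, u=0.050000:
  k1 = f(1.000000, 0.050000) = 0.995550
  k2 = f(1.045000, 0.094800) = 1.029003
  u ← 0.050000 + 0.09·1.029003 = 0.142610
u(1.09) ≈ 0.1426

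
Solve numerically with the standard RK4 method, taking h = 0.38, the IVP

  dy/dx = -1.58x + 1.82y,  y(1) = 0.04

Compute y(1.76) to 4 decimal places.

RK4: k1 = f(x_n, y_n); k2 = f(x_n + h/2, y_n + (h/2)·k1); k3 = f(x_n + h/2, y_n + (h/2)·k2); k4 = f(x_n + h, y_n + h·k3); y_{n+1} = y_n + (h/6)·(k1 + 2k2 + 2k3 + k4).
x=1.000000, y=0.040000:
  k1 = f(1.000000, 0.040000) = -1.507200
  k2 = f(1.190000, -0.246368) = -2.328590
  k3 = f(1.190000, -0.402432) = -2.612626
  k4 = f(1.380000, -0.952798) = -3.914492
  y ← 0.040000 + (0.38/6)·(k1 + 2k2 + 2k3 + k4) = -0.929261
x=1.380000, y=-0.929261:
  k1 = f(1.380000, -0.929261) = -3.871655
  k2 = f(1.570000, -1.664876) = -5.510674
  k3 = f(1.570000, -1.976289) = -6.077446
  k4 = f(1.760000, -3.238691) = -8.675217
  y ← -0.929261 + (0.38/6)·(k1 + 2k2 + 2k3 + k4) = -3.191725
y(1.76) ≈ -3.1917

-3.1917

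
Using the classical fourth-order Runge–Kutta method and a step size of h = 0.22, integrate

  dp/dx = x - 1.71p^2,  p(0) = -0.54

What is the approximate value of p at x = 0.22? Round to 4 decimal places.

-0.6492

RK4: k1 = f(x_n, p_n); k2 = f(x_n + h/2, p_n + (h/2)·k1); k3 = f(x_n + h/2, p_n + (h/2)·k2); k4 = f(x_n + h, p_n + h·k3); p_{n+1} = p_n + (h/6)·(k1 + 2k2 + 2k3 + k4).
x=0.000000, p=-0.540000:
  k1 = f(0.000000, -0.540000) = -0.498636
  k2 = f(0.110000, -0.594850) = -0.495077
  k3 = f(0.110000, -0.594459) = -0.494281
  k4 = f(0.220000, -0.648742) = -0.499681
  p ← -0.540000 + (0.22/6)·(k1 + 2k2 + 2k3 + k4) = -0.649158
p(0.22) ≈ -0.6492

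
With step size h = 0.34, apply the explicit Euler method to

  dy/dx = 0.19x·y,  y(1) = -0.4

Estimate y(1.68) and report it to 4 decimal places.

-0.4627

Euler: y_{n+1} = y_n + h·f(x_n, y_n).
x=1.000000, y=-0.400000: f=-0.076000 → y ← -0.400000 + 0.34·(-0.076000) = -0.425840
x=1.340000, y=-0.425840: f=-0.108419 → y ← -0.425840 + 0.34·(-0.108419) = -0.462702
y(1.68) ≈ -0.4627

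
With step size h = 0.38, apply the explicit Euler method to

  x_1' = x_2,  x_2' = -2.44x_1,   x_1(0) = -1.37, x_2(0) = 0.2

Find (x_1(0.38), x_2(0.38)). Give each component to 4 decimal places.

-1.2940, 1.4703

Euler on (x_1,x_2): x_1_{n+1} = x_1_n + h·x_1', x_2_{n+1} = x_2_n + h·x_2'.
0.000000: (-1.370000, 0.200000); f=(0.200000, 3.342800) → (-1.294000, 1.470264)
(x_1(0.38), x_2(0.38)) ≈ (-1.2940, 1.4703)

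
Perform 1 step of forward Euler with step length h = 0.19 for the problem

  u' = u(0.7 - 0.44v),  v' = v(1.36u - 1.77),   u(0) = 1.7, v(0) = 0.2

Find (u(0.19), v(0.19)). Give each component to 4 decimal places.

Euler on (u,v): u_{n+1} = u_n + h·u', v_{n+1} = v_n + h·v'.
0.000000: (1.700000, 0.200000); f=(1.040400, 0.108400) → (1.897676, 0.220596)
(u(0.19), v(0.19)) ≈ (1.8977, 0.2206)

1.8977, 0.2206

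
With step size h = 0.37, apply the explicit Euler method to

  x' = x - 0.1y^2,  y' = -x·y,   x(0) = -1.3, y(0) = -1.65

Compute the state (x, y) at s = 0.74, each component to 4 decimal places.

Euler on (x,y): x_{n+1} = x_n + h·x', y_{n+1} = y_n + h·y'.
0.000000: (-1.300000, -1.650000); f=(-1.572250, -2.145000) → (-1.881733, -2.443650)
0.370000: (-1.881733, -2.443650); f=(-2.478875, -4.598296) → (-2.798916, -4.145019)
(x(0.74), y(0.74)) ≈ (-2.7989, -4.1450)

-2.7989, -4.1450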